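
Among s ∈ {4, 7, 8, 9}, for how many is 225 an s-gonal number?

2

s = 4: P(4, 15) = 225. ✓
s = 7: P(7, 9) = 189 and P(7, 10) = 235; 225 is not s-gonal.
s = 8: P(8, 9) = 225. ✓
s = 9: P(9, 8) = 204 and P(9, 9) = 261; 225 is not s-gonal.
Hits: s ∈ {4, 8} → 2.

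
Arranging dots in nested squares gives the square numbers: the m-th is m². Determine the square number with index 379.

143641

The 379th square number is n² with n = 379.
379² = 143641.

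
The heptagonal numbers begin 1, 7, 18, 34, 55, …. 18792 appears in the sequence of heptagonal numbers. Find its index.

Set n(5n−3)/2 = 18792, giving 5n² − 3n − 37584 = 0.
So n = (3 + 867) / 10 = 870/10 = 87.

87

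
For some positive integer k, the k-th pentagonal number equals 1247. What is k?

Set n(3n−1)/2 = 1247, giving 3n² − n − 2494 = 0.
So n = (1 + 173) / 6 = 174/6 = 29.
Check: 29·(3·29 − 1)/2 = 1247. ✓

29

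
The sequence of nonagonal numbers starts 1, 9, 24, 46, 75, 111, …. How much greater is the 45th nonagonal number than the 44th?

Consecutive nonagonal numbers differ by 7n − 6: here 7·45 − 6 = 309.

309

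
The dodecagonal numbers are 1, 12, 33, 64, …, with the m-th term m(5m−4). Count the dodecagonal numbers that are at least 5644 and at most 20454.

31

The n-th dodecagonal number is n(5n−4).
Smallest index with value ≥ 5644: n = 34 (giving 5644).
Largest index with value ≤ 20454: n = 64 (giving 20224).
Indices 34 through 64: 31 terms.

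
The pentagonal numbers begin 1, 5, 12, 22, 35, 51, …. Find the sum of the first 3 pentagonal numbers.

18

Σ i(3i−1)/2 = (3Σi² − Σi) / 2 over i = 1..3.
Σi = 6 and Σi² = 14.
(3·14 − 1·6) / 2 = 36/2 = 18.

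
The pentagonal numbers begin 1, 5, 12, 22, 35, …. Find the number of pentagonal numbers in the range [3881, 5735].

11

The n-th pentagonal number is n(3n−1)/2.
Smallest index with value ≥ 3881: n = 52 (giving 4030).
Largest index with value ≤ 5735: n = 62 (giving 5735).
Indices 52 through 62: 11 terms.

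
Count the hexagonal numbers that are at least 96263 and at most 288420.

161

The n-th hexagonal number is n(2n−1).
Smallest index with value ≥ 96263: n = 220 (giving 96580).
Largest index with value ≤ 288420: n = 380 (giving 288420).
Indices 220 through 380: 161 terms.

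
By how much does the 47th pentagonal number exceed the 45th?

47·(3·47 − 1)/2 = 3290 and 45·(3·45 − 1)/2 = 3015.
Difference: 3290 − 3015 = 275.

275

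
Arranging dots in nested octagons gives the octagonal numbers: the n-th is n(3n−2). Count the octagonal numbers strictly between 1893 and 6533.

21

The n-th octagonal number is n(3n−2).
Smallest index with value > 1893: n = 26 (giving 1976).
Largest index with value < 6533: n = 46 (giving 6256).
Indices 26 through 46: 21 terms.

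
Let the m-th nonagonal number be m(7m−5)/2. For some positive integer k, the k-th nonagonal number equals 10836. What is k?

56

Set n(7n−5)/2 = 10836, giving 7n² − 5n − 21672 = 0.
The discriminant is 25 + 56·10836 = 606841, and √606841 = 779.
So n = (5 + 779) / 14 = 784/14 = 56.
Check: 56·(7·56 − 5)/2 = 10836. ✓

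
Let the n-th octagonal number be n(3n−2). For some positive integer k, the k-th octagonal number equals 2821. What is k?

Set n(3n−2) = 2821, giving 3n² − 2n − 2821 = 0.
The discriminant is 4 + 12·2821 = 33856, and √33856 = 184.
So n = (2 + 184) / 6 = 186/6 = 31.
Check: 31·(3·31 − 2) = 2821. ✓

31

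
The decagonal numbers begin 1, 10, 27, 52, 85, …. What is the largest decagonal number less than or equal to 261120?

Solve n(4n−3) ≤ 261120 for integer n.
n = 255 gives 259335 ≤ 261120, while n = 256 gives 261376 > 261120; so the answer is 259335.

259335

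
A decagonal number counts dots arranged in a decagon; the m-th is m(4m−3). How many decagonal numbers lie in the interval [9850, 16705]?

16

The n-th decagonal number is n(4n−3).
Smallest index with value ≥ 9850: n = 50 (giving 9850).
Largest index with value ≤ 16705: n = 65 (giving 16705).
Indices 50 through 65: 16 terms.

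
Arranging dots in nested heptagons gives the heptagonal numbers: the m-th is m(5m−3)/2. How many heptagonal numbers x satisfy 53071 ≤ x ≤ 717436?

391

The n-th heptagonal number is n(5n−3)/2.
Smallest index with value ≥ 53071: n = 146 (giving 53071).
Largest index with value ≤ 717436: n = 536 (giving 717436).
Indices 146 through 536: 391 terms.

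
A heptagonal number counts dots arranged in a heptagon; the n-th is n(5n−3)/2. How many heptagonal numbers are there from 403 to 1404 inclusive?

The n-th heptagonal number is n(5n−3)/2.
Smallest index with value ≥ 403: n = 13 (giving 403).
Largest index with value ≤ 1404: n = 24 (giving 1404).
Indices 13 through 24: 12 terms.

12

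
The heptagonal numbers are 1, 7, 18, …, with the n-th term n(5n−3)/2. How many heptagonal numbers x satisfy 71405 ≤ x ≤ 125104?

The n-th heptagonal number is n(5n−3)/2.
Smallest index with value ≥ 71405: n = 170 (giving 71995).
Largest index with value ≤ 125104: n = 224 (giving 125104).
Indices 170 through 224: 55 terms.

55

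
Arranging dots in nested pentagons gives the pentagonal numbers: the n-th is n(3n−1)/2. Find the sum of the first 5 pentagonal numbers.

Σ i(3i−1)/2 = (3Σi² − Σi) / 2 over i = 1..5.
Σi = 15 and Σi² = 55.
(3·55 − 1·15) / 2 = 150/2 = 75.

75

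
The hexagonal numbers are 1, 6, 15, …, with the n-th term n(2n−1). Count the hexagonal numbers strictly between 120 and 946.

The n-th hexagonal number is n(2n−1).
Smallest index with value > 120: n = 9 (giving 153).
Largest index with value < 946: n = 21 (giving 861).
Indices 9 through 21: 13 terms.

13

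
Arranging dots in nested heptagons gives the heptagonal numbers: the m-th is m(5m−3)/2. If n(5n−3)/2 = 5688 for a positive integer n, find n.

Set n(5n−3)/2 = 5688, giving 5n² − 3n − 11376 = 0.
The discriminant is 9 + 40·5688 = 227529, and √227529 = 477.
So n = (3 + 477) / 10 = 480/10 = 48.
Check: 48·(5·48 − 3)/2 = 5688. ✓

48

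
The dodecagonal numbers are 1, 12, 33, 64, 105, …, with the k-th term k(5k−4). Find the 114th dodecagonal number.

64524

The 114th dodecagonal number is n(5n−4) with n = 114.
114·(5·114 − 4) = 114·566 = 64524.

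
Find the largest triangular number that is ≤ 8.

6

Solve n(n+1)/2 ≤ 8 for integer n.
n = 3 gives 6 ≤ 8, while n = 4 gives 10 > 8; so the answer is 6.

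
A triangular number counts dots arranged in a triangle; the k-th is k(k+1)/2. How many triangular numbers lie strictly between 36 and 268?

14

The n-th triangular number is n(n+1)/2.
Smallest index with value > 36: n = 9 (giving 45).
Largest index with value < 268: n = 22 (giving 253).
Indices 9 through 22: 14 terms.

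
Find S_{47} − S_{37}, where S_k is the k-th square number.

840

47² = 2209 and 37² = 1369.
Difference: 2209 − 1369 = 840.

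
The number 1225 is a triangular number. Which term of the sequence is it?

Set n(n+1)/2 = 1225, giving n² + n − 2450 = 0.
The discriminant is 1 + 8·1225 = 9801, and √9801 = 99.
So n = (-1 + 99) / 2 = 98/2 = 49.

49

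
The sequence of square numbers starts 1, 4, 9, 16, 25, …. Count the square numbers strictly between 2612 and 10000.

The n-th square number is n².
Smallest index with value > 2612: n = 52 (giving 2704).
Largest index with value < 10000: n = 99 (giving 9801).
Indices 52 through 99: 48 terms.

48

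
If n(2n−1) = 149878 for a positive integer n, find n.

Set n(2n−1) = 149878, giving 2n² − n − 149878 = 0.
So n = (1 + 1095) / 4 = 1096/4 = 274.

274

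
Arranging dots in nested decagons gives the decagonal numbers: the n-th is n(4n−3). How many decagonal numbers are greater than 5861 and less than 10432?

13

The n-th decagonal number is n(4n−3).
Smallest index with value > 5861: n = 39 (giving 5967).
Largest index with value < 10432: n = 51 (giving 10251).
Indices 39 through 51: 13 terms.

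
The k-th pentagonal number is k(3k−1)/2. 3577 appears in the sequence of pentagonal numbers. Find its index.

Set n(3n−1)/2 = 3577, giving 3n² − n − 7154 = 0.
The discriminant is 1 + 24·3577 = 85849, and √85849 = 293.
So n = (1 + 293) / 6 = 294/6 = 49.
Check: 49·(3·49 − 1)/2 = 3577. ✓

49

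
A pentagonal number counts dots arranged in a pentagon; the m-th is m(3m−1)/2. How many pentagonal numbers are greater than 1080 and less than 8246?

The n-th pentagonal number is n(3n−1)/2.
Smallest index with value > 1080: n = 28 (giving 1162).
Largest index with value < 8246: n = 74 (giving 8177).
Indices 28 through 74: 47 terms.

47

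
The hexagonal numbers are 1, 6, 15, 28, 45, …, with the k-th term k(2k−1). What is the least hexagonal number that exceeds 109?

Solve n(2n−1) > 109 for integer n.
The largest n with value ≤ 109 is 7 (since 91 ≤ 109 < 120), so the first above is n = 8, value 120.

120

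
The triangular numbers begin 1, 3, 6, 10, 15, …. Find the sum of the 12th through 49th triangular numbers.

20539

Σ i(i+1)/2 = (Σi² + Σi) / 2 over i = 12..49.
Σi = 1225 − 66 = 1159 and Σi² = 40425 − 506 = 39919.
(1·39919 + 1·1159) / 2 = 41078/2 = 20539.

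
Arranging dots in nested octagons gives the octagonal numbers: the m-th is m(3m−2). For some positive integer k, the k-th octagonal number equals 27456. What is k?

96

Set n(3n−2) = 27456, giving 3n² − 2n − 27456 = 0.
So n = (2 + 574) / 6 = 576/6 = 96.
Check: 96·(3·96 − 2) = 27456. ✓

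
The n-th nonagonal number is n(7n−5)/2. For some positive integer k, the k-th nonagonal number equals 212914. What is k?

Set n(7n−5)/2 = 212914, giving 7n² − 5n − 425828 = 0.
So n = (5 + 3453) / 14 = 3458/14 = 247.
Check: 247·(7·247 − 5)/2 = 212914. ✓

247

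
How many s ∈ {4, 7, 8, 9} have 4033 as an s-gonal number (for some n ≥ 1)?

s = 4: P(4, 63) = 3969 and P(4, 64) = 4096; 4033 is not s-gonal.
s = 7: P(7, 40) = 3940 and P(7, 41) = 4141; 4033 is not s-gonal.
s = 8: P(8, 37) = 4033. ✓
s = 9: P(9, 34) = 3961 and P(9, 35) = 4200; 4033 is not s-gonal.
Hits: s ∈ {8} → 1.

1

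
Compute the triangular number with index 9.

The 9th triangular number is n(n+1)/2 with n = 9.
9·10/2 = 90/2 = 45.

45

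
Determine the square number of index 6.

36

The 6th square number is n² with n = 6.
6² = 36.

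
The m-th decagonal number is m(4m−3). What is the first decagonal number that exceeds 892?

Solve n(4n−3) > 892 for integer n.
The largest n with value ≤ 892 is 15 (since 855 ≤ 892 < 976), so the first above is n = 16, value 976.

976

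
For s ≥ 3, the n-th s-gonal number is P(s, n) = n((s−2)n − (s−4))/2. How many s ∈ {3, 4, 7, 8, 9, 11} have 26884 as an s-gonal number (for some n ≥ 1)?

2

s = 3: P(3, 231) = 26796 and P(3, 232) = 27028; 26884 is not s-gonal.
s = 4: P(4, 163) = 26569 and P(4, 164) = 26896; 26884 is not s-gonal.
s = 7: P(7, 104) = 26884. ✓
s = 8: P(8, 94) = 26320 and P(8, 95) = 26885; 26884 is not s-gonal.
s = 9: P(9, 88) = 26884. ✓
s = 11: P(11, 77) = 26411 and P(11, 78) = 27105; 26884 is not s-gonal.
Hits: s ∈ {7, 9} → 2.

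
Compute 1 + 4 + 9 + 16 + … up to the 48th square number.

Σ_{i=1}^{48} i² = 48·49·97/6 = 38024.

38024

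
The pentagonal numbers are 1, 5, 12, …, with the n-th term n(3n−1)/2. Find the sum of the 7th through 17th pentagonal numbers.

2475

Σ i(3i−1)/2 = (3Σi² − Σi) / 2 over i = 7..17.
Σi = 153 − 21 = 132 and Σi² = 1785 − 91 = 1694.
(3·1694 − 1·132) / 2 = 4950/2 = 2475.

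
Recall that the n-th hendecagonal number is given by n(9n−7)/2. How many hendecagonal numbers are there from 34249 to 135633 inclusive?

87

The n-th hendecagonal number is n(9n−7)/2.
Smallest index with value ≥ 34249: n = 88 (giving 34540).
Largest index with value ≤ 135633: n = 174 (giving 135633).
Indices 88 through 174: 87 terms.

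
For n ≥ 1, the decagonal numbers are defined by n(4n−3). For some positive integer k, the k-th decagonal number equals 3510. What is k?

Set n(4n−3) = 3510, giving 4n² − 3n − 3510 = 0.
The discriminant is 9 + 16·3510 = 56169, and √56169 = 237.
So n = (3 + 237) / 8 = 240/8 = 30.

30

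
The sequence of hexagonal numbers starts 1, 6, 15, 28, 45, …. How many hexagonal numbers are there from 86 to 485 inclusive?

The n-th hexagonal number is n(2n−1).
Smallest index with value ≥ 86: n = 7 (giving 91).
Largest index with value ≤ 485: n = 15 (giving 435).
Indices 7 through 15: 9 terms.

9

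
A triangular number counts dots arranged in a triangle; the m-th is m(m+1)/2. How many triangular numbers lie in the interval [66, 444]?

19

The n-th triangular number is n(n+1)/2.
Smallest index with value ≥ 66: n = 11 (giving 66).
Largest index with value ≤ 444: n = 29 (giving 435).
Indices 11 through 29: 19 terms.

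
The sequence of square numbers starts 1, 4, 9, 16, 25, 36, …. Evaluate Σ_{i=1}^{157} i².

1302315

Σ_{i=1}^{157} i² = 157·158·315/6 = 1302315.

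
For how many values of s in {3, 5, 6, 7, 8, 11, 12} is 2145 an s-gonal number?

s = 3: P(3, 65) = 2145. ✓
s = 5: P(5, 37) = 2035 and P(5, 38) = 2147; 2145 is not s-gonal.
s = 6: P(6, 33) = 2145. ✓
s = 7: P(7, 29) = 2059 and P(7, 30) = 2205; 2145 is not s-gonal.
s = 8: P(8, 27) = 2133 and P(8, 28) = 2296; 2145 is not s-gonal.
s = 11: P(11, 22) = 2101 and P(11, 23) = 2300; 2145 is not s-gonal.
s = 12: P(12, 21) = 2121 and P(12, 22) = 2332; 2145 is not s-gonal.
Hits: s ∈ {3, 6} → 2.

2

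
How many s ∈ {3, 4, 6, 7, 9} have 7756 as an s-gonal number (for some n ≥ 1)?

s = 3: P(3, 124) = 7750 and P(3, 125) = 7875; 7756 is not s-gonal.
s = 4: P(4, 88) = 7744 and P(4, 89) = 7921; 7756 is not s-gonal.
s = 6: P(6, 62) = 7626 and P(6, 63) = 7875; 7756 is not s-gonal.
s = 7: P(7, 56) = 7756. ✓
s = 9: P(9, 47) = 7614 and P(9, 48) = 7944; 7756 is not s-gonal.
Hits: s ∈ {7} → 1.

1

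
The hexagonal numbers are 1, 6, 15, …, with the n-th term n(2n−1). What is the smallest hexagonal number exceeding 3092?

3160

Solve n(2n−1) > 3092 for integer n.
The largest n with value ≤ 3092 is 39 (since 3003 ≤ 3092 < 3160), so the first above is n = 40, value 3160.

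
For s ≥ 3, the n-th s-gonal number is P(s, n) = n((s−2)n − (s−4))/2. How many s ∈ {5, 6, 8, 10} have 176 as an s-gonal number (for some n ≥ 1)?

s = 5: P(5, 11) = 176. ✓
s = 6: P(6, 9) = 153 and P(6, 10) = 190; 176 is not s-gonal.
s = 8: P(8, 8) = 176. ✓
s = 10: P(10, 7) = 175 and P(10, 8) = 232; 176 is not s-gonal.
Hits: s ∈ {5, 8} → 2.

2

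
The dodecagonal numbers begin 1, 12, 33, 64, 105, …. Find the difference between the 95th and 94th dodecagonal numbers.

941

Consecutive dodecagonal numbers differ by 10n − 9: here 10·95 − 9 = 941.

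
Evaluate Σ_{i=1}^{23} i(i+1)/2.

2300

Σ i(i+1)/2 = (Σi² + Σi) / 2 over i = 1..23.
Σi = 276 and Σi² = 4324.
(1·4324 + 1·276) / 2 = 4600/2 = 2300.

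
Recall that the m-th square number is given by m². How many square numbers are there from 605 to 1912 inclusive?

The n-th square number is n².
Smallest index with value ≥ 605: n = 25 (giving 625).
Largest index with value ≤ 1912: n = 43 (giving 1849).
Indices 25 through 43: 19 terms.

19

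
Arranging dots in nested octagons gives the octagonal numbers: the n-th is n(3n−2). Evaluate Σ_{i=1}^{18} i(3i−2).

5985

Σ i(3i−2) = 3Σi² − 2Σi over i = 1..18.
Σi = 171 and Σi² = 2109.
3·2109 − 2·171 = 5985.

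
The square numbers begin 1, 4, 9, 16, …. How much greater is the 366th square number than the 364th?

366² = 133956 and 364² = 132496.
Difference: 133956 − 132496 = 1460.

1460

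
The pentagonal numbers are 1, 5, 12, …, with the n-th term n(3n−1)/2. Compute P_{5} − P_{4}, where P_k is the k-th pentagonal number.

Consecutive pentagonal numbers differ by 3n − 2: here 3·5 − 2 = 13.

13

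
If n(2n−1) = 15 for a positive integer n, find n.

Set n(2n−1) = 15, giving 2n² − n − 15 = 0.
So n = (1 + 11) / 4 = 12/4 = 3.

3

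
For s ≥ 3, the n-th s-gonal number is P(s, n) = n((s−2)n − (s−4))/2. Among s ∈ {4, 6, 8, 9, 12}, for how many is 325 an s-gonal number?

2

s = 4: P(4, 18) = 324 and P(4, 19) = 361; 325 is not s-gonal.
s = 6: P(6, 13) = 325. ✓
s = 8: P(8, 10) = 280 and P(8, 11) = 341; 325 is not s-gonal.
s = 9: P(9, 10) = 325. ✓
s = 12: P(12, 8) = 288 and P(12, 9) = 369; 325 is not s-gonal.
Hits: s ∈ {6, 9} → 2.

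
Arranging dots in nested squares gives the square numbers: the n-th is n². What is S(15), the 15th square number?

225

The 15th square number is n² with n = 15.
15² = 225.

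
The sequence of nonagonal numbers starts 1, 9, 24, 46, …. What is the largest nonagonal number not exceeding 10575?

10450

Solve n(7n−5)/2 ≤ 10575 for integer n.
n = 55 gives 10450 ≤ 10575, while n = 56 gives 10836 > 10575; so the answer is 10450.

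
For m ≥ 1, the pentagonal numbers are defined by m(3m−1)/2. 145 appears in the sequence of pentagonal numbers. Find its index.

10

Set n(3n−1)/2 = 145, giving 3n² − n − 290 = 0.
The discriminant is 1 + 24·145 = 3481, and √3481 = 59.
So n = (1 + 59) / 6 = 60/6 = 10.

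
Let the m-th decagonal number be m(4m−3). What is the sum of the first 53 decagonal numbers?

Σ i(4i−3) = 4Σi² − 3Σi over i = 1..53.
Σi = 1431 and Σi² = 51039.
4·51039 − 3·1431 = 199863.

199863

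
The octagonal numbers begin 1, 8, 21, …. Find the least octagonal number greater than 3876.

4033

Solve n(3n−2) > 3876 for integer n.
The largest n with value ≤ 3876 is 36 (since 3816 ≤ 3876 < 4033), so the first above is n = 37, value 4033.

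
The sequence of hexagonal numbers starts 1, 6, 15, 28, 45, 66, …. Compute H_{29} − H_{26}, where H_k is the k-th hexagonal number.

29·(2·29 − 1) = 1653 and 26·(2·26 − 1) = 1326.
Difference: 1653 − 1326 = 327.

327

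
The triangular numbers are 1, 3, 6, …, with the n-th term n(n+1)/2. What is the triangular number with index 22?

253

The 22nd triangular number is n(n+1)/2 with n = 22.
22·23/2 = 506/2 = 253.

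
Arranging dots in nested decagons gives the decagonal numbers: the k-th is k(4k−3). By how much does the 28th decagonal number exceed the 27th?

Consecutive decagonal numbers differ by 8n − 7: here 8·28 − 7 = 217.

217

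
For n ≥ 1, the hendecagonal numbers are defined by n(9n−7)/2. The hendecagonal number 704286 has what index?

Set n(9n−7)/2 = 704286, giving 9n² − 7n − 1408572 = 0.
The discriminant is 49 + 72·704286 = 50708641, and √50708641 = 7121.
So n = (7 + 7121) / 18 = 7128/18 = 396.
Check: 396·(9·396 − 7)/2 = 704286. ✓

396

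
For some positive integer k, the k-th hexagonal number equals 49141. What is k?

157

Set n(2n−1) = 49141, giving 2n² − n − 49141 = 0.
The discriminant is 1 + 8·49141 = 393129, and √393129 = 627.
So n = (1 + 627) / 4 = 628/4 = 157.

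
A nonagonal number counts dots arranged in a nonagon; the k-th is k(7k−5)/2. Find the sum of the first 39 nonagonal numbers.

Σ i(7i−5)/2 = (7Σi² − 5Σi) / 2 over i = 1..39.
Σi = 780 and Σi² = 20540.
(7·20540 − 5·780) / 2 = 139880/2 = 69940.

69940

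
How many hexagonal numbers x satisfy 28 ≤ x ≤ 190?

The n-th hexagonal number is n(2n−1).
Smallest index with value ≥ 28: n = 4 (giving 28).
Largest index with value ≤ 190: n = 10 (giving 190).
Indices 4 through 10: 7 terms.

7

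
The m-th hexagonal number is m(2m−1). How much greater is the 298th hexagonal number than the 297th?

Consecutive hexagonal numbers differ by 4n − 3: here 4·298 − 3 = 1189.

1189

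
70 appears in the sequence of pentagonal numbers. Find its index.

Set n(3n−1)/2 = 70, giving 3n² − n − 140 = 0.
The discriminant is 1 + 24·70 = 1681, and √1681 = 41.
So n = (1 + 41) / 6 = 42/6 = 7.

7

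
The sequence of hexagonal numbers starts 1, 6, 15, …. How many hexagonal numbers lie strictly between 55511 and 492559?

330

The n-th hexagonal number is n(2n−1).
Smallest index with value > 55511: n = 167 (giving 55611).
Largest index with value < 492559: n = 496 (giving 491536).
Indices 167 through 496: 330 terms.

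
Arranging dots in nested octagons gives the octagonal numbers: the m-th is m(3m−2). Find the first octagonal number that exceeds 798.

833

Solve n(3n−2) > 798 for integer n.
The largest n with value ≤ 798 is 16 (since 736 ≤ 798 < 833), so the first above is n = 17, value 833.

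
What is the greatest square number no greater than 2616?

Solve n² ≤ 2616 for integer n.
n = 51 gives 2601 ≤ 2616, while n = 52 gives 2704 > 2616; so the answer is 2601.

2601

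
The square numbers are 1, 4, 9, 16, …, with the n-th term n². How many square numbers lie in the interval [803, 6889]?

55

The n-th square number is n².
Smallest index with value ≥ 803: n = 29 (giving 841).
Largest index with value ≤ 6889: n = 83 (giving 6889).
Indices 29 through 83: 55 terms.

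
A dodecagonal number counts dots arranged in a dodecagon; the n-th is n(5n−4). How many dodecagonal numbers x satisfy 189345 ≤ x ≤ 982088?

249

The n-th dodecagonal number is n(5n−4).
Smallest index with value ≥ 189345: n = 195 (giving 189345).
Largest index with value ≤ 982088: n = 443 (giving 979473).
Indices 195 through 443: 249 terms.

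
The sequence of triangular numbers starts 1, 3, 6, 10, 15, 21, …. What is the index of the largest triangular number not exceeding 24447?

Solve n(n+1)/2 ≤ 24447 for integer n.
n = 220 gives 24310 ≤ 24447, while n = 221 gives 24531 > 24447; so the answer is index 220.

220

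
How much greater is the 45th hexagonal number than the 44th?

Consecutive hexagonal numbers differ by 4n − 3: here 4·45 − 3 = 177.

177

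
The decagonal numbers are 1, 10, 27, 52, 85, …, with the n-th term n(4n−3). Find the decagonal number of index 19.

1387

The 19th decagonal number is n(4n−3) with n = 19.
19·(4·19 − 3) = 19·73 = 1387.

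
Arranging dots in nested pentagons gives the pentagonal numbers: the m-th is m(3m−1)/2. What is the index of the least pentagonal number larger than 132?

10

Solve n(3n−1)/2 > 132 for integer n.
The largest n with value ≤ 132 is 9 (since 117 ≤ 132 < 145), so the first above is n = 10, value 145.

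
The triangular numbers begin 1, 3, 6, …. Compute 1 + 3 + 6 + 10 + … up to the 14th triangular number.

560

Σ i(i+1)/2 = (Σi² + Σi) / 2 over i = 1..14.
Σi = 105 and Σi² = 1015.
(1·1015 + 1·105) / 2 = 1120/2 = 560.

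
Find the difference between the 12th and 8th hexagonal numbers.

156

12·(2·12 − 1) = 276 and 8·(2·8 − 1) = 120.
Difference: 276 − 120 = 156.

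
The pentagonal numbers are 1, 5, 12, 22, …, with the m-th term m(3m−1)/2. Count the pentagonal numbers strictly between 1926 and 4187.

The n-th pentagonal number is n(3n−1)/2.
Smallest index with value > 1926: n = 37 (giving 2035).
Largest index with value < 4187: n = 52 (giving 4030).
Indices 37 through 52: 16 terms.

16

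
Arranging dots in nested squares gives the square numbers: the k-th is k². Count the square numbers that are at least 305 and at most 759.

10

The n-th square number is n².
Smallest index with value ≥ 305: n = 18 (giving 324).
Largest index with value ≤ 759: n = 27 (giving 729).
Indices 18 through 27: 10 terms.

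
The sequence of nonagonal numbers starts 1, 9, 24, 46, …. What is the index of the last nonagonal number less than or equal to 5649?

40

Solve n(7n−5)/2 ≤ 5649 for integer n.
n = 40 gives 5500 ≤ 5649, while n = 41 gives 5781 > 5649; so the answer is index 40.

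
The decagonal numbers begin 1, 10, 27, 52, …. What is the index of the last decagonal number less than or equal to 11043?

52

Solve n(4n−3) ≤ 11043 for integer n.
n = 52 gives 10660 ≤ 11043, while n = 53 gives 11077 > 11043; so the answer is index 52.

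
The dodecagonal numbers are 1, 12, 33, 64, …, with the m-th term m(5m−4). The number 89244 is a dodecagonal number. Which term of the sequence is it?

Set n(5n−4) = 89244, giving 5n² − 4n − 89244 = 0.
The discriminant is 16 + 20·89244 = 1784896, and √1784896 = 1336.
So n = (4 + 1336) / 10 = 1340/10 = 134.
Check: 134·(5·134 − 4) = 89244. ✓

134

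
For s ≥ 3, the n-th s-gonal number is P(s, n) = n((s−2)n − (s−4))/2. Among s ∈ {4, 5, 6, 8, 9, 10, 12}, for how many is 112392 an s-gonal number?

1

s = 4: P(4, 335) = 112225 and P(4, 336) = 112896; 112392 is not s-gonal.
s = 5: P(5, 273) = 111657 and P(5, 274) = 112477; 112392 is not s-gonal.
s = 6: P(6, 237) = 112101 and P(6, 238) = 113050; 112392 is not s-gonal.
s = 8: P(8, 193) = 111361 and P(8, 194) = 112520; 112392 is not s-gonal.
s = 9: P(9, 179) = 111696 and P(9, 180) = 112950; 112392 is not s-gonal.
s = 10: P(10, 168) = 112392. ✓
s = 12: P(12, 150) = 111900 and P(12, 151) = 113401; 112392 is not s-gonal.
Hits: s ∈ {10} → 1.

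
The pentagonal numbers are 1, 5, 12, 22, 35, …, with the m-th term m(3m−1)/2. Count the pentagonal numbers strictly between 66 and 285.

The n-th pentagonal number is n(3n−1)/2.
Smallest index with value > 66: n = 7 (giving 70).
Largest index with value < 285: n = 13 (giving 247).
Indices 7 through 13: 7 terms.

7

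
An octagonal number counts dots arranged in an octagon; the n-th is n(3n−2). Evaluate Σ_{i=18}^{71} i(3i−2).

Σ i(3i−2) = 3Σi² − 2Σi over i = 18..71.
Σi = 2556 − 153 = 2403 and Σi² = 121836 − 1785 = 120051.
3·120051 − 2·2403 = 355347.

355347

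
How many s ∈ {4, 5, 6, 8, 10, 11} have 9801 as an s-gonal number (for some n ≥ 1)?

2

s = 4: P(4, 99) = 9801. ✓
s = 5: P(5, 81) = 9801. ✓
s = 6: P(6, 70) = 9730 and P(6, 71) = 10011; 9801 is not s-gonal.
s = 8: P(8, 57) = 9633 and P(8, 58) = 9976; 9801 is not s-gonal.
s = 10: P(10, 49) = 9457 and P(10, 50) = 9850; 9801 is not s-gonal.
s = 11: P(11, 47) = 9776 and P(11, 48) = 10200; 9801 is not s-gonal.
Hits: s ∈ {4, 5} → 2.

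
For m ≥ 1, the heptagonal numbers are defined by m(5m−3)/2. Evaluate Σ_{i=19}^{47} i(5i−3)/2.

82592

Σ i(5i−3)/2 = (5Σi² − 3Σi) / 2 over i = 19..47.
Σi = 1128 − 171 = 957 and Σi² = 35720 − 2109 = 33611.
(5·33611 − 3·957) / 2 = 165184/2 = 82592.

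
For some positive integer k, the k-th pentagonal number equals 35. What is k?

5

Set n(3n−1)/2 = 35, giving 3n² − n − 70 = 0.
The discriminant is 1 + 24·35 = 841, and √841 = 29.
So n = (1 + 29) / 6 = 30/6 = 5.
Check: 5·(3·5 − 1)/2 = 35. ✓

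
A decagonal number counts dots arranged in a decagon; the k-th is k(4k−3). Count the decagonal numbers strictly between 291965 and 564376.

105

The n-th decagonal number is n(4n−3).
Smallest index with value > 291965: n = 271 (giving 292951).
Largest index with value < 564376: n = 375 (giving 561375).
Indices 271 through 375: 105 terms.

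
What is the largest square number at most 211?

Solve n² ≤ 211 for integer n.
n = 14 gives 196 ≤ 211, while n = 15 gives 225 > 211; so the answer is 196.

196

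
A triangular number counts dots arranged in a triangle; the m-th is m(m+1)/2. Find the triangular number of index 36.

666

The 36th triangular number is n(n+1)/2 with n = 36.
36·37/2 = 1332/2 = 666.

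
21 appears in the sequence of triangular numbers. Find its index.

6

Set n(n+1)/2 = 21, giving n² + n − 42 = 0.
The discriminant is 1 + 8·21 = 169, and √169 = 13.
So n = (-1 + 13) / 2 = 12/2 = 6.
Check: 6·7/2 = 21. ✓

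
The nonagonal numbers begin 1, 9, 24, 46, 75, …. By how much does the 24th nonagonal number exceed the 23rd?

Consecutive nonagonal numbers differ by 7n − 6: here 7·24 − 6 = 162.

162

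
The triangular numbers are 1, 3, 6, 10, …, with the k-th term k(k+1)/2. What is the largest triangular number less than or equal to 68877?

68635

Solve n(n+1)/2 ≤ 68877 for integer n.
n = 370 gives 68635 ≤ 68877, while n = 371 gives 69006 > 68877; so the answer is 68635.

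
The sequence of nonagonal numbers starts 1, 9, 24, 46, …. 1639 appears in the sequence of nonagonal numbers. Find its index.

Set n(7n−5)/2 = 1639, giving 7n² − 5n − 3278 = 0.
The discriminant is 25 + 56·1639 = 91809, and √91809 = 303.
So n = (5 + 303) / 14 = 308/14 = 22.

22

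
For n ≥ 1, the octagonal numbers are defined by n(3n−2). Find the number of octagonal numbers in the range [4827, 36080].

The n-th octagonal number is n(3n−2).
Smallest index with value ≥ 4827: n = 41 (giving 4961).
Largest index with value ≤ 36080: n = 110 (giving 36080).
Indices 41 through 110: 70 terms.

70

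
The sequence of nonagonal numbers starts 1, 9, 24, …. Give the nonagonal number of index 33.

The 33rd nonagonal number is n(7n−5)/2 with n = 33.
33·(7·33 − 5)/2 = 33·226/2 = 33·113 = 3729.

3729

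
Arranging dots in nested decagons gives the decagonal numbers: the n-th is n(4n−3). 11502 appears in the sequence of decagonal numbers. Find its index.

54

Set n(4n−3) = 11502, giving 4n² − 3n − 11502 = 0.
The discriminant is 9 + 16·11502 = 184041, and √184041 = 429.
So n = (3 + 429) / 8 = 432/8 = 54.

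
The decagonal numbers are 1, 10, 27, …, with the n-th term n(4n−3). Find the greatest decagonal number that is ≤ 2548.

Solve n(4n−3) ≤ 2548 for integer n.
n = 25 gives 2425 ≤ 2548, while n = 26 gives 2626 > 2548; so the answer is 2425.

2425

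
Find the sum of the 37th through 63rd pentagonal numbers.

103032

Σ i(3i−1)/2 = (3Σi² − Σi) / 2 over i = 37..63.
Σi = 2016 − 666 = 1350 and Σi² = 85344 − 16206 = 69138.
(3·69138 − 1·1350) / 2 = 206064/2 = 103032.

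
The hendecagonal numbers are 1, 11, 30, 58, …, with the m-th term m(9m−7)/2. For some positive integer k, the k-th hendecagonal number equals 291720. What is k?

255

Set n(9n−7)/2 = 291720, giving 9n² − 7n − 583440 = 0.
The discriminant is 49 + 72·291720 = 21003889, and √21003889 = 4583.
So n = (7 + 4583) / 18 = 4590/18 = 255.
Check: 255·(9·255 − 7)/2 = 291720. ✓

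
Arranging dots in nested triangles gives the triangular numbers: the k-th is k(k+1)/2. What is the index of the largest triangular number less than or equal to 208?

19

Solve n(n+1)/2 ≤ 208 for integer n.
n = 19 gives 190 ≤ 208, while n = 20 gives 210 > 208; so the answer is index 19.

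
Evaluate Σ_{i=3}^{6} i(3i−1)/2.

Σ i(3i−1)/2 = (3Σi² − Σi) / 2 over i = 3..6.
Σi = 21 − 3 = 18 and Σi² = 91 − 5 = 86.
(3·86 − 1·18) / 2 = 240/2 = 120.

120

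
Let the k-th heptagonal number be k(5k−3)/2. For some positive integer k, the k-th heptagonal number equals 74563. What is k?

Set n(5n−3)/2 = 74563, giving 5n² − 3n − 149126 = 0.
The discriminant is 9 + 40·74563 = 2982529, and √2982529 = 1727.
So n = (3 + 1727) / 10 = 1730/10 = 173.
Check: 173·(5·173 − 3)/2 = 74563. ✓

173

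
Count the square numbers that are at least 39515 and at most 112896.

The n-th square number is n².
Smallest index with value ≥ 39515: n = 199 (giving 39601).
Largest index with value ≤ 112896: n = 336 (giving 112896).
Indices 199 through 336: 138 terms.

138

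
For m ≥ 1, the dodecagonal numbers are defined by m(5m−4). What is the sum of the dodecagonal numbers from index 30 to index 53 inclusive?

208436

Σ i(5i−4) = 5Σi² − 4Σi over i = 30..53.
Σi = 1431 − 435 = 996 and Σi² = 51039 − 8555 = 42484.
5·42484 − 4·996 = 208436.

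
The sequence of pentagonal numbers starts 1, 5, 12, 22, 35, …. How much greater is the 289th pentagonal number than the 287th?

1727

289·(3·289 − 1)/2 = 125137 and 287·(3·287 − 1)/2 = 123410.
Difference: 125137 − 123410 = 1727.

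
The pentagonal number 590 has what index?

Set n(3n−1)/2 = 590, giving 3n² − n − 1180 = 0.
The discriminant is 1 + 24·590 = 14161, and √14161 = 119.
So n = (1 + 119) / 6 = 120/6 = 20.
Check: 20·(3·20 − 1)/2 = 590. ✓

20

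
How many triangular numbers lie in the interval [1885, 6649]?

The n-th triangular number is n(n+1)/2.
Smallest index with value ≥ 1885: n = 61 (giving 1891).
Largest index with value ≤ 6649: n = 114 (giving 6555).
Indices 61 through 114: 54 terms.

54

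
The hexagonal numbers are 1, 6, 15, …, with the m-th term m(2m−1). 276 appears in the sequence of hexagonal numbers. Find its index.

12

Set n(2n−1) = 276, giving 2n² − n − 276 = 0.
The discriminant is 1 + 8·276 = 2209, and √2209 = 47.
So n = (1 + 47) / 4 = 48/4 = 12.
Check: 12·(2·12 − 1) = 276. ✓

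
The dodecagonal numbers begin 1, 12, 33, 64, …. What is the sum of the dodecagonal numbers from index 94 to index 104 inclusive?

Σ i(5i−4) = 5Σi² − 4Σi over i = 94..104.
Σi = 5460 − 4371 = 1089 and Σi² = 380380 − 272459 = 107921.
5·107921 − 4·1089 = 535249.

535249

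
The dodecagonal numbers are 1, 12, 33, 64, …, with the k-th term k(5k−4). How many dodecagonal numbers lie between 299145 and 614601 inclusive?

107

The n-th dodecagonal number is n(5n−4).
Smallest index with value ≥ 299145: n = 245 (giving 299145).
Largest index with value ≤ 614601: n = 351 (giving 614601).
Indices 245 through 351: 107 terms.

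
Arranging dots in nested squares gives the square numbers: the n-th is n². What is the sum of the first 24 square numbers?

Σ_{i=1}^{24} i² = 24·25·49/6 = 4900.

4900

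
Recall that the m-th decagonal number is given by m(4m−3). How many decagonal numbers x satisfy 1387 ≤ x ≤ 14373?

42

The n-th decagonal number is n(4n−3).
Smallest index with value ≥ 1387: n = 19 (giving 1387).
Largest index with value ≤ 14373: n = 60 (giving 14220).
Indices 19 through 60: 42 terms.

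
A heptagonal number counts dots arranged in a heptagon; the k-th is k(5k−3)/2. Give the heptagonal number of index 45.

4995

45·(5·45 − 3)/2 = 45·222/2 = 45·111 = 4995.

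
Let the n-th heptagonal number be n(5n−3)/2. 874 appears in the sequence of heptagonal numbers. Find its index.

Set n(5n−3)/2 = 874, giving 5n² − 3n − 1748 = 0.
The discriminant is 9 + 40·874 = 34969, and √34969 = 187.
So n = (3 + 187) / 10 = 190/10 = 19.

19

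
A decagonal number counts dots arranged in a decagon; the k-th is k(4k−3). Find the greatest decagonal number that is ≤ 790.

742

Solve n(4n−3) ≤ 790 for integer n.
n = 14 gives 742 ≤ 790, while n = 15 gives 855 > 790; so the answer is 742.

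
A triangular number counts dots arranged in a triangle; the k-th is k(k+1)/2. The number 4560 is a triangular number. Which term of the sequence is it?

Set n(n+1)/2 = 4560, giving n² + n − 9120 = 0.
The discriminant is 1 + 8·4560 = 36481, and √36481 = 191.
So n = (-1 + 191) / 2 = 190/2 = 95.

95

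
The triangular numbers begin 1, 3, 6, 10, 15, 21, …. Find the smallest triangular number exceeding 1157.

1176

Solve n(n+1)/2 > 1157 for integer n.
The largest n with value ≤ 1157 is 47 (since 1128 ≤ 1157 < 1176), so the first above is n = 48, value 1176.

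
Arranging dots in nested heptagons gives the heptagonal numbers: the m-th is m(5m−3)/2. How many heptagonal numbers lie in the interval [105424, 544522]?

The n-th heptagonal number is n(5n−3)/2.
Smallest index with value ≥ 105424: n = 206 (giving 105781).
Largest index with value ≤ 544522: n = 467 (giving 544522).
Indices 206 through 467: 262 terms.

262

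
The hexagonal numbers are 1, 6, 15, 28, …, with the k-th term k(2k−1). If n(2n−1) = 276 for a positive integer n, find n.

Set n(2n−1) = 276, giving 2n² − n − 276 = 0.
So n = (1 + 47) / 4 = 48/4 = 12.

12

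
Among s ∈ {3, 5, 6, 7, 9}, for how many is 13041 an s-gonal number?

2

s = 3: P(3, 161) = 13041. ✓
s = 5: P(5, 93) = 12927 and P(5, 94) = 13207; 13041 is not s-gonal.
s = 6: P(6, 81) = 13041. ✓
s = 7: P(7, 72) = 12852 and P(7, 73) = 13213; 13041 is not s-gonal.
s = 9: P(9, 61) = 12871 and P(9, 62) = 13299; 13041 is not s-gonal.
Hits: s ∈ {3, 6} → 2.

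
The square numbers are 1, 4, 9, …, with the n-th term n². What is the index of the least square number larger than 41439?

Solve n² > 41439 for integer n.
The largest n with value ≤ 41439 is 203 (since 41209 ≤ 41439 < 41616), so the first above is n = 204, value 41616.

204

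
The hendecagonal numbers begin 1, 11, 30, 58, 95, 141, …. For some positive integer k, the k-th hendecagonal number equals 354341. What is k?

Set n(9n−7)/2 = 354341, giving 9n² − 7n − 708682 = 0.
So n = (7 + 5051) / 18 = 5058/18 = 281.

281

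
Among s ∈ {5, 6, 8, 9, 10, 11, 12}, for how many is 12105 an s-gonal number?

s = 5: P(5, 90) = 12105. ✓
s = 6: P(6, 78) = 12090 and P(6, 79) = 12403; 12105 is not s-gonal.
s = 8: P(8, 63) = 11781 and P(8, 64) = 12160; 12105 is not s-gonal.
s = 9: P(9, 59) = 12036 and P(9, 60) = 12450; 12105 is not s-gonal.
s = 10: P(10, 55) = 11935 and P(10, 56) = 12376; 12105 is not s-gonal.
s = 11: P(11, 52) = 11986 and P(11, 53) = 12455; 12105 is not s-gonal.
s = 12: P(12, 49) = 11809 and P(12, 50) = 12300; 12105 is not s-gonal.
Hits: s ∈ {5} → 1.

1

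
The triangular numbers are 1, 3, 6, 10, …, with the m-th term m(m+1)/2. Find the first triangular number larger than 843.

861

Solve n(n+1)/2 > 843 for integer n.
The largest n with value ≤ 843 is 40 (since 820 ≤ 843 < 861), so the first above is n = 41, value 861.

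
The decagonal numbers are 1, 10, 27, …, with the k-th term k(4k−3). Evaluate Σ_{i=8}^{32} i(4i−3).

Σ i(4i−3) = 4Σi² − 3Σi over i = 8..32.
Σi = 528 − 28 = 500 and Σi² = 11440 − 140 = 11300.
4·11300 − 3·500 = 43700.

43700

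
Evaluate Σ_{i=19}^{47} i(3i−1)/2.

49938

Σ i(3i−1)/2 = (3Σi² − Σi) / 2 over i = 19..47.
Σi = 1128 − 171 = 957 and Σi² = 35720 − 2109 = 33611.
(3·33611 − 1·957) / 2 = 99876/2 = 49938.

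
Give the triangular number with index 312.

48828

The 312th triangular number is n(n+1)/2 with n = 312.
312·313/2 = 97656/2 = 48828.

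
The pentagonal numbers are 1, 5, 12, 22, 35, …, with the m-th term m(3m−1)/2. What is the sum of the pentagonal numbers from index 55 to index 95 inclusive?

353010

Σ i(3i−1)/2 = (3Σi² − Σi) / 2 over i = 55..95.
Σi = 4560 − 1485 = 3075 and Σi² = 290320 − 53955 = 236365.
(3·236365 − 1·3075) / 2 = 706020/2 = 353010.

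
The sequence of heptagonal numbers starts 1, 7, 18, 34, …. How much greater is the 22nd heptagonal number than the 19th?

22·(5·22 − 3)/2 = 1177 and 19·(5·19 − 3)/2 = 874.
Difference: 1177 − 874 = 303.

303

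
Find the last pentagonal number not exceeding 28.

Solve n(3n−1)/2 ≤ 28 for integer n.
n = 4 gives 22 ≤ 28, while n = 5 gives 35 > 28; so the answer is 22.

22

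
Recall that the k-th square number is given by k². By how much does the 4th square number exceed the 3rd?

7

n² − (n−1)² = 2n − 1, so 4² − 3² = 2·4 − 1 = 7.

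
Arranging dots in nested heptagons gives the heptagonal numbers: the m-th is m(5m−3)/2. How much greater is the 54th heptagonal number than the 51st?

783

54·(5·54 − 3)/2 = 7209 and 51·(5·51 − 3)/2 = 6426.
Difference: 7209 − 6426 = 783.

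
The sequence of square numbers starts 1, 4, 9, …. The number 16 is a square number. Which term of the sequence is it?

4

We need n² = 16, so n = √16 = 4.
Check: 4² = 16. ✓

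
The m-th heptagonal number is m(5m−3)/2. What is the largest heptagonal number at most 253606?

252333

Solve n(5n−3)/2 ≤ 253606 for integer n.
n = 318 gives 252333 ≤ 253606, while n = 319 gives 253924 > 253606; so the answer is 252333.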